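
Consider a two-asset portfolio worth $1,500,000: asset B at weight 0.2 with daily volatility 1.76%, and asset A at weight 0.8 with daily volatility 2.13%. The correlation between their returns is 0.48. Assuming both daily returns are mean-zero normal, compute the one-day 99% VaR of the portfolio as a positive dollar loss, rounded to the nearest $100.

$66,200

σ_p² = 0.2²·1.76² + 0.8²·2.13² + 2·0.48·0.2·0.8·1.76·2.13 = 3.6033 (%²).
σ_p = √3.6033 = 1.898%.
At 99%, z = 2.326.
VaR = 2.326 × 1.898% = 4.415%; on $1,500,000 that is $66,225.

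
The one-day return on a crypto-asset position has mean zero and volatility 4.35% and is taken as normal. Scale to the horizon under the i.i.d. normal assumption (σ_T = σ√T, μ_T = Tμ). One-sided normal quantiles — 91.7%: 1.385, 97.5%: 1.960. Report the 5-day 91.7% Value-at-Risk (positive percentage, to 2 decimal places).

σ_{5d} = 4.35% × √5 = 9.727%.
VaR = 1.385 × 9.727% = 13.472%.

13.47%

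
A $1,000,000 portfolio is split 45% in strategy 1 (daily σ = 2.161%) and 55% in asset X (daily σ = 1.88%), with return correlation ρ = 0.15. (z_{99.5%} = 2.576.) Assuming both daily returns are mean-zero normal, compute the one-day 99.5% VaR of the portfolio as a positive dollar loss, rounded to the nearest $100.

σ_p² = 0.45²·2.161² + 0.55²·1.88² + 2·0.15·0.45·0.55·2.161·1.88 = 2.3165 (%²).
σ_p = √2.3165 = 1.522%.
VaR = 2.576 × 1.522% = 3.921%; on $1,000,000 that is $39,210.

$39,200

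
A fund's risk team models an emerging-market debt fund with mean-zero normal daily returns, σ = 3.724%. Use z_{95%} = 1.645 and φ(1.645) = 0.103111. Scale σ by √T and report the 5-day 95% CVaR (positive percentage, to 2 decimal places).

σ_{5d} = 3.724% × √5 = 8.327%.
ES multiplier = φ(z)/(1−α) = 0.103111/0.05 = 2.062.
ES = 8.327% × 2.062 = 17.170%.

17.17%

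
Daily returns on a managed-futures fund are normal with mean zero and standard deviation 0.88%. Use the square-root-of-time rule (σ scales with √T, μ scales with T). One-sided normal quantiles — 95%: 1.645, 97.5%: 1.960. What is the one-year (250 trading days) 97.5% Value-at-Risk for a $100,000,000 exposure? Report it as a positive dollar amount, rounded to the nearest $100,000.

$27,300,000

σ_{250d} = 0.88% × √250 = 13.914%.
VaR = 1.960 × 13.914% = 27.271%.
On $100,000,000: 0.27271 × $100,000,000 = $27,271,000.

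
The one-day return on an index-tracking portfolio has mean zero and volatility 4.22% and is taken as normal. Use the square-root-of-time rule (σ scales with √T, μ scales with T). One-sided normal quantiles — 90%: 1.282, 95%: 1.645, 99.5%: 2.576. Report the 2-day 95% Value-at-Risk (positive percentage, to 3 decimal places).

9.817%

σ_{2d} = 4.22% × √2 = 5.968%.
VaR = 1.645 × 5.968% = 9.817%.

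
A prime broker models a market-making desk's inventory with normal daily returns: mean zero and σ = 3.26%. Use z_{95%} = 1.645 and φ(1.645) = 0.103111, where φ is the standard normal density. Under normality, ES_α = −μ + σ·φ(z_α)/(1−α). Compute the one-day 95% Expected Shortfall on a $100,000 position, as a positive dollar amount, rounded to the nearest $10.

Tail multiplier: φ(z)/(1−α) = 0.103111 / 0.05 = 2.062.
ES = 3.26% × 2.062 = 6.722%.
On $100,000: 0.06722 × $100,000 = $6,722.

$6,720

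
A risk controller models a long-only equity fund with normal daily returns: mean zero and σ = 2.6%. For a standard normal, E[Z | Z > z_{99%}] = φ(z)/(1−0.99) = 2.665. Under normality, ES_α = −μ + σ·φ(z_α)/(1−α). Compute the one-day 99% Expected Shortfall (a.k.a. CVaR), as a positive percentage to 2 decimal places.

ES = 2.6% × 2.665 = 6.929%.

6.93%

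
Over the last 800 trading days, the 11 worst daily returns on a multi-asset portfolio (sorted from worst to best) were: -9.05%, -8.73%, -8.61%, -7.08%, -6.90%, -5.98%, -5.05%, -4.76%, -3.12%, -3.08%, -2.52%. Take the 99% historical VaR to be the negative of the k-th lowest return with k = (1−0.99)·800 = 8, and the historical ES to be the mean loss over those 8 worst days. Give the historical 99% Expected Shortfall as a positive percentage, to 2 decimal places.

7.02%

The 8 worst returns sum to -56.16%.
ES = −(-56.16%) / 8 = 7.02%.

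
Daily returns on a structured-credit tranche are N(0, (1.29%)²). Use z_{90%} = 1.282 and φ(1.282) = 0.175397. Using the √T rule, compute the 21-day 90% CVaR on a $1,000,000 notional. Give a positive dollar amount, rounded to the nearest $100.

$103,700

σ_{21d} = 1.29% × √21 = 5.912%.
ES multiplier = φ(z)/(1−α) = 0.175397/0.1 = 1.754.
ES = 5.912% × 1.754 = 10.370%; on $1,000,000: $103,700.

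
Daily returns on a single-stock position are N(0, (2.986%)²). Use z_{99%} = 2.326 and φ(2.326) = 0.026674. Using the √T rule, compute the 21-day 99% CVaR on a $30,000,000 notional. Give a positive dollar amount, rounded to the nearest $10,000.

$10,950,000

σ_{21d} = 2.986% × √21 = 13.684%.
ES multiplier = φ(z)/(1−α) = 0.026674/0.01 = 2.667.
ES = 13.684% × 2.667 = 36.495%; on $30,000,000: $10,948,500.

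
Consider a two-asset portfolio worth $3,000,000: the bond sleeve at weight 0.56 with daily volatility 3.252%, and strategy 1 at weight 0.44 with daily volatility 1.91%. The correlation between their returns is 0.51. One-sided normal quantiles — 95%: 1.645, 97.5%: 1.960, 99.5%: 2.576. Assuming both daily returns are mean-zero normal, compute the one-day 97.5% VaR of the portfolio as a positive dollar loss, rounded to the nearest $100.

$138,900

σ_p² = 0.56²·3.252² + 0.44²·1.91² + 2·0.51·0.56·0.44·3.252·1.91 = 5.5838 (%²).
σ_p = √5.5838 = 2.363%.
VaR = 1.960 × 2.363% = 4.631%; on $3,000,000 that is $138,930.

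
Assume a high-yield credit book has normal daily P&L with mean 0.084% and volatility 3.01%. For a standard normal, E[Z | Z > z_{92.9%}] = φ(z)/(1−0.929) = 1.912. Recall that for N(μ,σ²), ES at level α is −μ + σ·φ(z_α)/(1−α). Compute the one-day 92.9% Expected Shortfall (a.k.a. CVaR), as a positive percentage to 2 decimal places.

ES = −(0.084%) + 3.01% × 1.912 = 5.671%.

5.67%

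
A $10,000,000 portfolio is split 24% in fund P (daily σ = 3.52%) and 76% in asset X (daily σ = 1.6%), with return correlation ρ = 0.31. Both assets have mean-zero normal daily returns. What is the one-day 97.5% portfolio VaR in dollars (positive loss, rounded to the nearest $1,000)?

σ_p² = 0.24²·3.52² + 0.76²·1.6² + 2·0.31·0.24·0.76·3.52·1.6 = 2.8293 (%²).
σ_p = √2.8293 = 1.682%.
At 97.5%, z = 1.960.
VaR = 1.960 × 1.682% = 3.297%; on $10,000,000 that is $329,700.

$330,000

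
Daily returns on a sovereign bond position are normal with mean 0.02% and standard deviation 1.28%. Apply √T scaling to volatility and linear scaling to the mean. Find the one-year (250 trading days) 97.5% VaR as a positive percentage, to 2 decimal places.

34.67%

At 97.5%, z = 1.960.
σ_{250d} = 1.28% × √250 = 20.239%; μ_{250d} = 250 × 0.02% = 5.000%.
VaR = −(5.000%) + 1.960 × 20.239% = 34.668%.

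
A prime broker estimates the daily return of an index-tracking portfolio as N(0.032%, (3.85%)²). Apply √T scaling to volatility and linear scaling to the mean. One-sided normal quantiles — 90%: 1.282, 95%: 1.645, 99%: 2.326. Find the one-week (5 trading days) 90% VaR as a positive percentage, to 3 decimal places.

σ_{5d} = 3.85% × √5 = 8.609%; μ_{5d} = 5 × 0.032% = 0.160%.
VaR = −(0.160%) + 1.282 × 8.609% = 10.877%.

10.877%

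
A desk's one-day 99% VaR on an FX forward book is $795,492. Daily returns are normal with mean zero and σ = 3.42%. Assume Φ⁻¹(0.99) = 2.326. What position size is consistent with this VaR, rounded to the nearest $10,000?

$10,000,000

VaR as a fraction of value: z·σ = 2.326 × 3.42% = 7.95492%.
Position = $795,492 / 0.0795492 = $10,000,000.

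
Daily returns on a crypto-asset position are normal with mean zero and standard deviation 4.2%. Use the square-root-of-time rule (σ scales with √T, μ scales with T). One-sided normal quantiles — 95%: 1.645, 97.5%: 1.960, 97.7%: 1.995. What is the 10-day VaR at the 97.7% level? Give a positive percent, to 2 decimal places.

σ_{10d} = 4.2% × √10 = 13.282%.
VaR = 1.995 × 13.282% = 26.498%.

26.50%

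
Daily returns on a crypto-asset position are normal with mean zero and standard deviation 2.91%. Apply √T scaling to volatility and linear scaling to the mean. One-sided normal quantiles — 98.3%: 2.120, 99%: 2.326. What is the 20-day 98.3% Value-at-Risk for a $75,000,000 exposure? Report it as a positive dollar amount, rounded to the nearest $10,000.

σ_{20d} = 2.91% × √20 = 13.014%.
VaR = 2.120 × 13.014% = 27.590%.
On $75,000,000: 0.27590 × $75,000,000 = $20,692,500.

$20,690,000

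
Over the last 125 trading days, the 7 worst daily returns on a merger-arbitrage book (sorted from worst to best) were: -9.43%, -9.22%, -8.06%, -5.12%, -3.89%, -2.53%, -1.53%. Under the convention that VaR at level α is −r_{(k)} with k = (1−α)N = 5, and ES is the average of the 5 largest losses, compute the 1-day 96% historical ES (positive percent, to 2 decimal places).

The 5 worst returns sum to -35.72%.
ES = −(-35.72%) / 5 = 7.144% ≈ 7.14%.

7.14%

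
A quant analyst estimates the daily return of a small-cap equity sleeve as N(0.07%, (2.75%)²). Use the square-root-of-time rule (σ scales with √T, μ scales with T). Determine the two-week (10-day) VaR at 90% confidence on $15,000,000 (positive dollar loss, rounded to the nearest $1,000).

At 90%, z = 1.282.
σ_{10d} = 2.75% × √10 = 8.696%; μ_{10d} = 10 × 0.07% = 0.700%.
VaR = −(0.700%) + 1.282 × 8.696% = 10.448%.
On $15,000,000: 0.10448 × $15,000,000 = $1,567,200.

$1,567,000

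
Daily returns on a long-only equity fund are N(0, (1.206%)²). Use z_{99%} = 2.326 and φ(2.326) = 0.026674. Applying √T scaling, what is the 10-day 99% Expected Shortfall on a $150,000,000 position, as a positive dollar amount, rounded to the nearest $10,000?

σ_{10d} = 1.206% × √10 = 3.814%.
ES multiplier = φ(z)/(1−α) = 0.026674/0.01 = 2.667.
ES = 3.814% × 2.667 = 10.172%; on $150,000,000: $15,258,000.

$15,260,000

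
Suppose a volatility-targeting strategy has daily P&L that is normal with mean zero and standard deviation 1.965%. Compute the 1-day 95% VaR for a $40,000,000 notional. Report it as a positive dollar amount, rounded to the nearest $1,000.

At 95% one-sided, z = 1.645.
VaR = z·σ = 1.645 × 1.965% = 3.232%.
On $40,000,000: 0.03232 × $40,000,000 = $1,292,800.

$1,293,000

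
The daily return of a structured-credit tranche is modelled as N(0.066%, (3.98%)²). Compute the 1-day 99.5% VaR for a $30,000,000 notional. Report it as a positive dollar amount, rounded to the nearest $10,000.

$3,060,000

At 99.5% one-sided, z = 2.576.
VaR = −μ + z·σ = −(0.066%) + 2.576 × 3.98% = 10.186%.
On $30,000,000: 0.10186 × $30,000,000 = $3,055,800.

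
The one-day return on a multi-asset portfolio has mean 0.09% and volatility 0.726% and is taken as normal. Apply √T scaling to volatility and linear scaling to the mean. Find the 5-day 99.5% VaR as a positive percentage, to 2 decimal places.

3.73%

At 99.5%, z = 2.576.
σ_{5d} = 0.726% × √5 = 1.623%; μ_{5d} = 5 × 0.09% = 0.450%.
VaR = −(0.450%) + 2.576 × 1.623% = 3.731%.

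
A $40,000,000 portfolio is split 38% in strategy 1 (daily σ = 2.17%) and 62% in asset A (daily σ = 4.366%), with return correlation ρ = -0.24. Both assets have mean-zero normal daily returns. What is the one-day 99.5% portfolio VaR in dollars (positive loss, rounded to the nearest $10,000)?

$2,710,000

σ_p² = 0.38²·2.17² + 0.62²·4.366² + 2·-0.24·0.38·0.62·2.17·4.366 = 6.9360 (%²).
σ_p = √6.9360 = 2.634%.
At 99.5%, z = 2.576.
VaR = 2.576 × 2.634% = 6.785%; on $40,000,000 that is $2,714,000.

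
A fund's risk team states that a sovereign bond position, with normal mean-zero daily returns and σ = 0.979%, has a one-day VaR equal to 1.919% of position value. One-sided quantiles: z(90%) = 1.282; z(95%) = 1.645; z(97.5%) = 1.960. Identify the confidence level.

97.5%

Implied z = VaR/σ = 1.919 / 0.979 = 1.960.
This matches z(97.5%) = 1.960.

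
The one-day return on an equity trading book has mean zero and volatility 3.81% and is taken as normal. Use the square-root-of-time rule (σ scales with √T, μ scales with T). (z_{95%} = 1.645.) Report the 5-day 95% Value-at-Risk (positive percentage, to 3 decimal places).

σ_{5d} = 3.81% × √5 = 8.519%.
VaR = 1.645 × 8.519% = 14.014%.

14.014%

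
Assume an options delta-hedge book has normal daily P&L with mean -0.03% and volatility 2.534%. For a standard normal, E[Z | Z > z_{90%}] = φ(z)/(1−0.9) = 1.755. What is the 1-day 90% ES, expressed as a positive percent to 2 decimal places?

ES = −(-0.03%) + 2.534% × 1.755 = 4.477%.

4.48%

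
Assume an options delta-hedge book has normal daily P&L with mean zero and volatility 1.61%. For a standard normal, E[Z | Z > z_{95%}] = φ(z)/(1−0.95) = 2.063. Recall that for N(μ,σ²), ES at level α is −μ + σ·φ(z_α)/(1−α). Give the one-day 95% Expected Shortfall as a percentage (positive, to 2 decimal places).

3.32%

ES = 1.61% × 2.063 = 3.321%.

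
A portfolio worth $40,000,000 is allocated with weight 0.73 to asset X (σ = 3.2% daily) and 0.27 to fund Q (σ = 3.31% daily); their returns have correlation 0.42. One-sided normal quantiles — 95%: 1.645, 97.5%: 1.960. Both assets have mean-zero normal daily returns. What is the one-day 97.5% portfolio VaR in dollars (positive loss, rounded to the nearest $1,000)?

σ_p² = 0.73²·3.2² + 0.27²·3.31² + 2·0.42·0.73·0.27·3.2·3.31 = 8.0092 (%²).
σ_p = √8.0092 = 2.830%.
VaR = 1.960 × 2.830% = 5.547%; on $40,000,000 that is $2,218,800.

$2,219,000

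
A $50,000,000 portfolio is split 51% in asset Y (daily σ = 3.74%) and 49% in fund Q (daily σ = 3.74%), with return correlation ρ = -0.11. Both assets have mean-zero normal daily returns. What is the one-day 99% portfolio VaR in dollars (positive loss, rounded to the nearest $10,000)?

σ_p² = 0.51²·3.74² + 0.49²·3.74² + 2·-0.11·0.51·0.49·3.74·3.74 = 6.2276 (%²).
σ_p = √6.2276 = 2.496%.
At 99%, z = 2.326.
VaR = 2.326 × 2.496% = 5.806%; on $50,000,000 that is $2,903,000.

$2,900,000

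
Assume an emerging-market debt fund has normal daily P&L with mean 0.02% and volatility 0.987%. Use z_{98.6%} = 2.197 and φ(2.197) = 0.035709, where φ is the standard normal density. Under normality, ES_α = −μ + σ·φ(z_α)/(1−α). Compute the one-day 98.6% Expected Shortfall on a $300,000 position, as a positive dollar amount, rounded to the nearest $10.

Tail multiplier: φ(z)/(1−α) = 0.035709 / 0.014 = 2.551.
ES = −(0.02%) + 0.987% × 2.551 = 2.498%.
On $300,000: 0.02498 × $300,000 = $7,494.

$7,490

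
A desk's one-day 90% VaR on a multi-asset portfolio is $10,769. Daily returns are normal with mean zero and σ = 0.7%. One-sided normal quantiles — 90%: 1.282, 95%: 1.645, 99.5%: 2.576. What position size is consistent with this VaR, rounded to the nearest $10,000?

VaR as a fraction of value: z·σ = 1.282 × 0.7% = 0.8974%.
Position = $10,769 / 0.008974 = $1,200,022.

$1,200,000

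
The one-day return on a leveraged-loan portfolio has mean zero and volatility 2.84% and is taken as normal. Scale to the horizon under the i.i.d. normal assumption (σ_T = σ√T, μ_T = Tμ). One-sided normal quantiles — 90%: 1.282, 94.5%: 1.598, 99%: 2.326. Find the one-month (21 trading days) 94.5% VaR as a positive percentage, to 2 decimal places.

20.80%

σ_{21d} = 2.84% × √21 = 13.015%.
VaR = 1.598 × 13.015% = 20.798%.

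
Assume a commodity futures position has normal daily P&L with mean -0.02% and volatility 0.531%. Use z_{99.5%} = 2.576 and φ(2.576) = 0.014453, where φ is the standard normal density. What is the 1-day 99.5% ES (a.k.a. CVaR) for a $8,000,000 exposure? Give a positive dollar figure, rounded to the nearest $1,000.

$124,000

Tail multiplier: φ(z)/(1−α) = 0.014453 / 0.005 = 2.891.
ES = −(-0.02%) + 0.531% × 2.891 = 1.555%.
On $8,000,000: 0.01555 × $8,000,000 = $124,400.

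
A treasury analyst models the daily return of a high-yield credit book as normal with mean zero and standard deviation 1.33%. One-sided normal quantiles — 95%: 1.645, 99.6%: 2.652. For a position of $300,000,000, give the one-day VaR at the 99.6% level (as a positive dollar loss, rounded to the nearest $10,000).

VaR = z·σ = 2.652 × 1.33% = 3.527%.
On $300,000,000: 0.03527 × $300,000,000 = $10,581,000.

$10,580,000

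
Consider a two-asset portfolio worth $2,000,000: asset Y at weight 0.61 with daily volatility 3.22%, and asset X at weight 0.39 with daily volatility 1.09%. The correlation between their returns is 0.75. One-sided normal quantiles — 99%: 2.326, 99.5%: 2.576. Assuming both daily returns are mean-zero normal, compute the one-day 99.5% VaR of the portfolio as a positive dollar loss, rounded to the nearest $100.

σ_p² = 0.61²·3.22² + 0.39²·1.09² + 2·0.75·0.61·0.39·3.22·1.09 = 5.2913 (%²).
σ_p = √5.2913 = 2.300%.
VaR = 2.576 × 2.300% = 5.925%; on $2,000,000 that is $118,500.

$118,500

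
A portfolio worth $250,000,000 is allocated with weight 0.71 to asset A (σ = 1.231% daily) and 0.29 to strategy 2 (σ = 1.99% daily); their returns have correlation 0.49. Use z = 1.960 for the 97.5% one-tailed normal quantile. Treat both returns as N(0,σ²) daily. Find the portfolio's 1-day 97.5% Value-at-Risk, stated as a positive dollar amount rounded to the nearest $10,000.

$6,180,000

σ_p² = 0.71²·1.231² + 0.29²·1.99² + 2·0.49·0.71·0.29·1.231·1.99 = 1.5912 (%²).
σ_p = √1.5912 = 1.261%.
VaR = 1.960 × 1.261% = 2.472%; on $250,000,000 that is $6,180,000.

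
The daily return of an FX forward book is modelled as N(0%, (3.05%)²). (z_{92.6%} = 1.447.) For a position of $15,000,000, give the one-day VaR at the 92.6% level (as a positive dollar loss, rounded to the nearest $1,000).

$662,000

VaR = z·σ = 1.447 × 3.05% = 4.413%.
On $15,000,000: 0.04413 × $15,000,000 = $661,950.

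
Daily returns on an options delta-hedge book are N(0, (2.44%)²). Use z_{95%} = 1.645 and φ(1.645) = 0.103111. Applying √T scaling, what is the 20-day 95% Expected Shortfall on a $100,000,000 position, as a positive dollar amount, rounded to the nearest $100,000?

σ_{20d} = 2.44% × √20 = 10.912%.
ES multiplier = φ(z)/(1−α) = 0.103111/0.05 = 2.062.
ES = 10.912% × 2.062 = 22.501%; on $100,000,000: $22,501,000.

$22,500,000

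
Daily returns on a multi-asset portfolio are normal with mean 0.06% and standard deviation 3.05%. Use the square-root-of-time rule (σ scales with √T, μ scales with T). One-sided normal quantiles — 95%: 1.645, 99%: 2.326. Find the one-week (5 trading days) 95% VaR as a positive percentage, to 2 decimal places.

10.92%

σ_{5d} = 3.05% × √5 = 6.820%; μ_{5d} = 5 × 0.06% = 0.300%.
VaR = −(0.300%) + 1.645 × 6.820% = 10.919%.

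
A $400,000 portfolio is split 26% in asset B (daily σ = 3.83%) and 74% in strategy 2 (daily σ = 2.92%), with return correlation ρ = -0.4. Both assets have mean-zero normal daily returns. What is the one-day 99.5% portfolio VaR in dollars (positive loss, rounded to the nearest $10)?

σ_p² = 0.26²·3.83² + 0.74²·2.92² + 2·-0.4·0.26·0.74·3.83·2.92 = 3.9393 (%²).
σ_p = √3.9393 = 1.985%.
At 99.5%, z = 2.576.
VaR = 2.576 × 1.985% = 5.113%; on $400,000 that is $20,452.

$20,450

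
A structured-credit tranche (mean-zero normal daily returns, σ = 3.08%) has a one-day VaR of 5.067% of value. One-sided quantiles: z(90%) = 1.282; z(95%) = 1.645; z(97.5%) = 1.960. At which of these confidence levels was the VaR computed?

95%

Implied z = VaR/σ = 5.067 / 3.08 = 1.645.
This matches z(95%) = 1.645.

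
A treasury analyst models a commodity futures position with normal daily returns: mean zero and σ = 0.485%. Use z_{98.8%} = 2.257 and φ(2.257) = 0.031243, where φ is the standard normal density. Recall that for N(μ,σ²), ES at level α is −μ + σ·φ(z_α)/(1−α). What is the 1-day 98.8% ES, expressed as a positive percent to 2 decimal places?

1.26%

Tail multiplier: φ(z)/(1−α) = 0.031243 / 0.012 = 2.604.
ES = 0.485% × 2.604 = 1.263%.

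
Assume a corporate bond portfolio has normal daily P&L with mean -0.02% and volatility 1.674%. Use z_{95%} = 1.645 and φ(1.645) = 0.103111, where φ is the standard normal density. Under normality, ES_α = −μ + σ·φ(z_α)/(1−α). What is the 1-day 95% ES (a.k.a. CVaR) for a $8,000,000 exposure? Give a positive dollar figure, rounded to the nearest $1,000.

Tail multiplier: φ(z)/(1−α) = 0.103111 / 0.05 = 2.062.
ES = −(-0.02%) + 1.674% × 2.062 = 3.472%.
On $8,000,000: 0.03472 × $8,000,000 = $277,760.

$278,000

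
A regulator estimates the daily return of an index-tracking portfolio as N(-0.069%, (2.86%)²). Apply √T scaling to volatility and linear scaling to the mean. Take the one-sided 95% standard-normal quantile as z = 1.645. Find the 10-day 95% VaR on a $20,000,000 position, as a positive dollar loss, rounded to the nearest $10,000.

$3,110,000

σ_{10d} = 2.86% × √10 = 9.044%; μ_{10d} = 10 × -0.069% = -0.690%.
VaR = −(-0.690%) + 1.645 × 9.044% = 15.567%.
On $20,000,000: 0.15567 × $20,000,000 = $3,113,400.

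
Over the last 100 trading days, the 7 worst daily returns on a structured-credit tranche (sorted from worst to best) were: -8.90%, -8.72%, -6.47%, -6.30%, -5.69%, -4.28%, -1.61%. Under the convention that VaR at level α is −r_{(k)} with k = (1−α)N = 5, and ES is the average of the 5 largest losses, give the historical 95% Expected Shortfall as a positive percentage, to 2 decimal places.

The 5 worst returns sum to -36.08%.
ES = −(-36.08%) / 5 = 7.216% ≈ 7.22%.

7.22%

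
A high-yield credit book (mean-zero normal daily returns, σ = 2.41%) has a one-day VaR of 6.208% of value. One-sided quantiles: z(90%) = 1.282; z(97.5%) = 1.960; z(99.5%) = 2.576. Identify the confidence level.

Implied z = VaR/σ = 6.208 / 2.41 = 2.576.
This matches z(99.5%) = 2.576.

99.5%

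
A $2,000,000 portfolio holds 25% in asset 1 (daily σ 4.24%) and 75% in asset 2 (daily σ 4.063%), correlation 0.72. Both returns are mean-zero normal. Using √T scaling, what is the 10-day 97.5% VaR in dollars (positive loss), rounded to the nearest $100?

σ_p = √(0.25²·4.24² + 0.75²·4.063² + 2·0.72·0.25·0.75·4.24·4.063) = 3.881%.
σ_{10d} = 3.881% × √10 = 12.273%.
z(97.5%) = 1.960.
VaR = 1.960 × 12.273% = 24.055%; on $2,000,000 that is $481,100.

$481,100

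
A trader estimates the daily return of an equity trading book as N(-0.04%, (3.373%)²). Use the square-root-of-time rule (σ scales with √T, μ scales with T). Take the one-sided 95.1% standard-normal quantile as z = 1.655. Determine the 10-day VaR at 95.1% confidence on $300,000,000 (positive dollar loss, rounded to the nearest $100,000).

σ_{10d} = 3.373% × √10 = 10.666%; μ_{10d} = 10 × -0.04% = -0.400%.
VaR = −(-0.400%) + 1.655 × 10.666% = 18.052%.
On $300,000,000: 0.18052 × $300,000,000 = $54,156,000.

$54,200,000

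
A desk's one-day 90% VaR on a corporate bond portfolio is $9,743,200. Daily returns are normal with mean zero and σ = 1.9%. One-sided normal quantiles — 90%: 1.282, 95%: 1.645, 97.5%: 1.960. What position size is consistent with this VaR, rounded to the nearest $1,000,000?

$400,000,000

VaR as a fraction of value: z·σ = 1.282 × 1.9% = 2.4358%.
Position = $9,743,200 / 0.024358 = $400,000,000.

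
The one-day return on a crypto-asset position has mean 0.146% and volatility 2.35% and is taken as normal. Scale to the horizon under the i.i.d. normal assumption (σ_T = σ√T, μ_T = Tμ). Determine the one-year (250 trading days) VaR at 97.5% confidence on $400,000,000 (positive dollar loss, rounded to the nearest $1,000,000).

At 97.5%, z = 1.960.
σ_{250d} = 2.35% × √250 = 37.157%; μ_{250d} = 250 × 0.146% = 36.500%.
VaR = −(36.500%) + 1.960 × 37.157% = 36.328%.
On $400,000,000: 0.36328 × $400,000,000 = $145,312,000.

$145,000,000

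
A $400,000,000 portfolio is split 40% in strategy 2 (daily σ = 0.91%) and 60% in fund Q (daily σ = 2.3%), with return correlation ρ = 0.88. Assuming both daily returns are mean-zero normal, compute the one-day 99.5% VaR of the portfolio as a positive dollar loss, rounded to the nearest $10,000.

σ_p² = 0.4²·0.91² + 0.6²·2.3² + 2·0.88·0.4·0.6·0.91·2.3 = 2.9210 (%²).
σ_p = √2.9210 = 1.709%.
At 99.5%, z = 2.576.
VaR = 2.576 × 1.709% = 4.402%; on $400,000,000 that is $17,608,000.

$17,610,000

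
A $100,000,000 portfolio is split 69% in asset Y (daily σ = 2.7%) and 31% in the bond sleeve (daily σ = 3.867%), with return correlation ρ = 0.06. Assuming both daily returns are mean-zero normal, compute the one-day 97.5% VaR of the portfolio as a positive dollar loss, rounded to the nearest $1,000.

$4,459,000

σ_p² = 0.69²·2.7² + 0.31²·3.867² + 2·0.06·0.69·0.31·2.7·3.867 = 5.1758 (%²).
σ_p = √5.1758 = 2.275%.
At 97.5%, z = 1.960.
VaR = 1.960 × 2.275% = 4.459%; on $100,000,000 that is $4,459,000.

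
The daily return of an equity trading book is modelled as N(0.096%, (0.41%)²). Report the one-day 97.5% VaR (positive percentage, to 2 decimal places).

0.71%

At 97.5% one-sided, z = 1.960.
VaR = −μ + z·σ = −(0.096%) + 1.960 × 0.41% = 0.708%.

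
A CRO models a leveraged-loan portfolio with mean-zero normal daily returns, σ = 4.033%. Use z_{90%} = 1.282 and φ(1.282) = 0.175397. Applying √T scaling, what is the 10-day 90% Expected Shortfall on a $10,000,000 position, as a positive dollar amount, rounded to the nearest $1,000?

$2,237,000

σ_{10d} = 4.033% × √10 = 12.753%.
ES multiplier = φ(z)/(1−α) = 0.175397/0.1 = 1.754.
ES = 12.753% × 1.754 = 22.369%; on $10,000,000: $2,236,900.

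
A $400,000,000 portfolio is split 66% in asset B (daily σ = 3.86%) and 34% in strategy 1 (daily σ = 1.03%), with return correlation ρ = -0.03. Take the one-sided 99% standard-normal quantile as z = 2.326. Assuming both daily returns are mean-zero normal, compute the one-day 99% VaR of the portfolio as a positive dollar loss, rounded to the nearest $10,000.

$23,830,000

σ_p² = 0.66²·3.86² + 0.34²·1.03² + 2·-0.03·0.66·0.34·3.86·1.03 = 6.5594 (%²).
σ_p = √6.5594 = 2.561%.
VaR = 2.326 × 2.561% = 5.957%; on $400,000,000 that is $23,828,000.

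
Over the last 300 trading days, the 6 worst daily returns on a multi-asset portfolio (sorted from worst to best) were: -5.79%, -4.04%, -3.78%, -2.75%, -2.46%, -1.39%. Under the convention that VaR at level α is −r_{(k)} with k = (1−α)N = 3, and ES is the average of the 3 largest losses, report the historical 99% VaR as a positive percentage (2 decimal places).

3.78%

k = 3; the 3rd lowest return is -3.78%, so VaR = 3.78%.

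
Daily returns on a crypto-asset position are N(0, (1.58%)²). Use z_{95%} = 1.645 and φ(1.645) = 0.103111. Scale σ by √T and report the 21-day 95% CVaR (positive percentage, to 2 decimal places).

σ_{21d} = 1.58% × √21 = 7.240%.
ES multiplier = φ(z)/(1−α) = 0.103111/0.05 = 2.062.
ES = 7.240% × 2.062 = 14.929%.

14.93%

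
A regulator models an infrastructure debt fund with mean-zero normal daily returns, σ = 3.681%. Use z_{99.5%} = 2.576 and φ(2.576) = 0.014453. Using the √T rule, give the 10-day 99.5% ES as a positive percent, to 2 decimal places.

33.65%

σ_{10d} = 3.681% × √10 = 11.640%.
ES multiplier = φ(z)/(1−α) = 0.014453/0.005 = 2.891.
ES = 11.640% × 2.891 = 33.651%.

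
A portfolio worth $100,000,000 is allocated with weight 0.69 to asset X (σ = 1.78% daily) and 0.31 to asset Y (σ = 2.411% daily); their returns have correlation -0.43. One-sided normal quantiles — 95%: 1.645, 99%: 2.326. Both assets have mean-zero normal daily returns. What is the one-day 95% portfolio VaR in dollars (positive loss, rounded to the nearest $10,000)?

σ_p² = 0.69²·1.78² + 0.31²·2.411² + 2·-0.43·0.69·0.31·1.78·2.411 = 1.2776 (%²).
σ_p = √1.2776 = 1.130%.
VaR = 1.645 × 1.130% = 1.859%; on $100,000,000 that is $1,859,000.

$1,860,000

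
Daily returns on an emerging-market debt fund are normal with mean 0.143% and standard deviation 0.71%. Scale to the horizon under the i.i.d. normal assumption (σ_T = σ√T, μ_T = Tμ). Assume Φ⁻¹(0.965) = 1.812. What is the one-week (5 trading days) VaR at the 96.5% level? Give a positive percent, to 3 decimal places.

2.162%

σ_{5d} = 0.71% × √5 = 1.588%; μ_{5d} = 5 × 0.143% = 0.715%.
VaR = −(0.715%) + 1.812 × 1.588% = 2.162%.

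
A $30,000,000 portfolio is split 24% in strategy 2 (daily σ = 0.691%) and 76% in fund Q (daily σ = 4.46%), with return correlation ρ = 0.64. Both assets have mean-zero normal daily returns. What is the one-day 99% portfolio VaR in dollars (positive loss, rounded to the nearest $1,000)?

$2,441,000

σ_p² = 0.24²·0.691² + 0.76²·4.46² + 2·0.64·0.24·0.76·0.691·4.46 = 12.2364 (%²).
σ_p = √12.2364 = 3.498%.
At 99%, z = 2.326.
VaR = 2.326 × 3.498% = 8.136%; on $30,000,000 that is $2,440,800.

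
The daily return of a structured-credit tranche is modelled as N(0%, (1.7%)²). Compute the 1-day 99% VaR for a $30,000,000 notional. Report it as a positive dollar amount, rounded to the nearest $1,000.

At 99% one-sided, z = 2.326.
VaR = z·σ = 2.326 × 1.7% = 3.954%.
On $30,000,000: 0.03954 × $30,000,000 = $1,186,200.

$1,186,000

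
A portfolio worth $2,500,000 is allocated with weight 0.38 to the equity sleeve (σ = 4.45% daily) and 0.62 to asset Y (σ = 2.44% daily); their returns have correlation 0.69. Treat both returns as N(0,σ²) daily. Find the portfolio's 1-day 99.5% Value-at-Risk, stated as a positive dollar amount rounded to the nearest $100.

σ_p² = 0.38²·4.45² + 0.62²·2.44² + 2·0.69·0.38·0.62·4.45·2.44 = 8.6783 (%²).
σ_p = √8.6783 = 2.946%.
At 99.5%, z = 2.576.
VaR = 2.576 × 2.946% = 7.589%; on $2,500,000 that is $189,725.

$189,700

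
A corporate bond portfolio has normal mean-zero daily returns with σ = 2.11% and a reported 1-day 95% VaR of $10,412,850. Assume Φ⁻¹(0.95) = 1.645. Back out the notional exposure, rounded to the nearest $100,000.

VaR as a fraction of value: z·σ = 1.645 × 2.11% = 3.47095%.
Position = $10,412,850 / 0.0347095 = $300,000,000.

$300,000,000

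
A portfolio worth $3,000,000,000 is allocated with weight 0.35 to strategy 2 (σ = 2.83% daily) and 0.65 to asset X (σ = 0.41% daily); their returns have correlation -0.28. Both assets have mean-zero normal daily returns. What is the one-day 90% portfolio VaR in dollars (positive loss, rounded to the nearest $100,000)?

σ_p² = 0.35²·2.83² + 0.65²·0.41² + 2·-0.28·0.35·0.65·2.83·0.41 = 0.9043 (%²).
σ_p = √0.9043 = 0.951%.
At 90%, z = 1.282.
VaR = 1.282 × 0.951% = 1.219%; on $3,000,000,000 that is $36,570,000.

$36,600,000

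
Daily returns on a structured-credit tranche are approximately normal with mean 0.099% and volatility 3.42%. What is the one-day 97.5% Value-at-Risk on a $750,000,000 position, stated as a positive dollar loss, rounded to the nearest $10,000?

At 97.5% one-sided, z = 1.960.
VaR = −μ + z·σ = −(0.099%) + 1.960 × 3.42% = 6.604%.
On $750,000,000: 0.06604 × $750,000,000 = $49,530,000.

$49,530,000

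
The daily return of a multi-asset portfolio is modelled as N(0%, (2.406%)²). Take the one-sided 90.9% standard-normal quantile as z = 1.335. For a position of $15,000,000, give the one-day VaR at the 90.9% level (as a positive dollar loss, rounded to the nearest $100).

$481,800

VaR = z·σ = 1.335 × 2.406% = 3.212%.
On $15,000,000: 0.03212 × $15,000,000 = $481,800.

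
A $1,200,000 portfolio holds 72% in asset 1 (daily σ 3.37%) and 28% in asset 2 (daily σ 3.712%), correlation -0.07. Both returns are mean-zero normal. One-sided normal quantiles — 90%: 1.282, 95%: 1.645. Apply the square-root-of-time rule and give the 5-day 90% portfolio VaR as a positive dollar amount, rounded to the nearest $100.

σ_p = √(0.72²·3.37² + 0.28²·3.712² + 2·-0.07·0.72·0.28·3.37·3.712) = 2.572%.
σ_{5d} = 2.572% × √5 = 5.751%.
VaR = 1.282 × 5.751% = 7.373%; on $1,200,000 that is $88,476.

$88,500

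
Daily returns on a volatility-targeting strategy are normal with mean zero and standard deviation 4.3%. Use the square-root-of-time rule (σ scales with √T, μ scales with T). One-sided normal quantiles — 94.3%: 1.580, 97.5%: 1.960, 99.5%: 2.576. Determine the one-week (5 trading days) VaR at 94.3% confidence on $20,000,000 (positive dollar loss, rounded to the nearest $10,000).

σ_{5d} = 4.3% × √5 = 9.615%.
VaR = 1.580 × 9.615% = 15.192%.
On $20,000,000: 0.15192 × $20,000,000 = $3,038,400.

$3,040,000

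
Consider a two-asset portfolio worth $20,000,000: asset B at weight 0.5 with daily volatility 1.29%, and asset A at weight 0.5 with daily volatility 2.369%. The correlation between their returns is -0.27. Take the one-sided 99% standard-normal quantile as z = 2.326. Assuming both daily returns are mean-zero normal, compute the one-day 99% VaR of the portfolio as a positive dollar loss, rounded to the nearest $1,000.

$552,000

σ_p² = 0.5²·1.29² + 0.5²·2.369² + 2·-0.27·0.5·0.5·1.29·2.369 = 1.4065 (%²).
σ_p = √1.4065 = 1.186%.
VaR = 2.326 × 1.186% = 2.759%; on $20,000,000 that is $551,800.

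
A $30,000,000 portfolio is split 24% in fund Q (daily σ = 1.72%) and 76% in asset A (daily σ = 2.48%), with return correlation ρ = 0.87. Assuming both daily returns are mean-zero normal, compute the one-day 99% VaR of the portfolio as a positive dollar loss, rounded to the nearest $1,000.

σ_p² = 0.24²·1.72² + 0.76²·2.48² + 2·0.87·0.24·0.76·1.72·2.48 = 5.0767 (%²).
σ_p = √5.0767 = 2.253%.
At 99%, z = 2.326.
VaR = 2.326 × 2.253% = 5.240%; on $30,000,000 that is $1,572,000.

$1,572,000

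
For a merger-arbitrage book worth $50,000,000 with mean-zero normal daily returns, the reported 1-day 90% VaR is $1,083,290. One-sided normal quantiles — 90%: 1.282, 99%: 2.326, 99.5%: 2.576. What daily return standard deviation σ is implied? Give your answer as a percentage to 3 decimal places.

1.690%

VaR as a fraction: $1,083,290 / $50,000,000 = 2.167%.
σ = VaR / z = 2.167% / 1.282 = 1.690%.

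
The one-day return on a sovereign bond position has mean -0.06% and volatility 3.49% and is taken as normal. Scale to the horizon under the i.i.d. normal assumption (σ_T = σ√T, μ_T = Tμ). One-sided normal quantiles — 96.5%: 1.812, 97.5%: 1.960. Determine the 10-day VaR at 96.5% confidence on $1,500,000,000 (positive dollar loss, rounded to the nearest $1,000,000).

$309,000,000

σ_{10d} = 3.49% × √10 = 11.036%; μ_{10d} = 10 × -0.06% = -0.600%.
VaR = −(-0.600%) + 1.812 × 11.036% = 20.597%.
On $1,500,000,000: 0.20597 × $1,500,000,000 = $308,955,000.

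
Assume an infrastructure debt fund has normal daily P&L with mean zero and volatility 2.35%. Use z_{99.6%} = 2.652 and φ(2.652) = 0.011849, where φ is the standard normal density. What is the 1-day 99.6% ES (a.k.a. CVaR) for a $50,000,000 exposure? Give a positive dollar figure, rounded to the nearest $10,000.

$3,480,000

Tail multiplier: φ(z)/(1−α) = 0.011849 / 0.004 = 2.962.
ES = 2.35% × 2.962 = 6.961%.
On $50,000,000: 0.06961 × $50,000,000 = $3,480,500.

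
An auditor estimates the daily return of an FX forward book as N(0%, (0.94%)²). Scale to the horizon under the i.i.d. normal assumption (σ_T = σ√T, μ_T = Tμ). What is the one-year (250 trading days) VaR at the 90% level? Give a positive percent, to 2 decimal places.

At 90%, z = 1.282.
σ_{250d} = 0.94% × √250 = 14.863%.
VaR = 1.282 × 14.863% = 19.054%.

19.05%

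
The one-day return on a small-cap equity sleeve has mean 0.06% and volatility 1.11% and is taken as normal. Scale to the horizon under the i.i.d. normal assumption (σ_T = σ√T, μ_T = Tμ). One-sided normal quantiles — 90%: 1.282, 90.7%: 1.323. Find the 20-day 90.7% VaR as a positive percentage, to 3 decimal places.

σ_{20d} = 1.11% × √20 = 4.964%; μ_{20d} = 20 × 0.06% = 1.200%.
VaR = −(1.200%) + 1.323 × 4.964% = 5.367%.

5.367%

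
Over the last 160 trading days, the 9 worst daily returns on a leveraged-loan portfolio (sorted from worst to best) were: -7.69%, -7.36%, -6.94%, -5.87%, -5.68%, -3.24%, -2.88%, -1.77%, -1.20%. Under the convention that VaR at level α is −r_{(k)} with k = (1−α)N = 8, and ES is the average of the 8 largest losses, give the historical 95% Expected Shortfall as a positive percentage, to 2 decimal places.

The 8 worst returns sum to -41.43%.
ES = −(-41.43%) / 8 = 5.17875% ≈ 5.18%.

5.18%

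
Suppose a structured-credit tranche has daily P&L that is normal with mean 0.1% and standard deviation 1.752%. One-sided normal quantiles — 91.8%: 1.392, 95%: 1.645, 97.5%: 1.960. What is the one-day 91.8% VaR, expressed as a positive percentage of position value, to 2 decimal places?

VaR = −μ + z·σ = −(0.1%) + 1.392 × 1.752% = 2.339%.

2.34%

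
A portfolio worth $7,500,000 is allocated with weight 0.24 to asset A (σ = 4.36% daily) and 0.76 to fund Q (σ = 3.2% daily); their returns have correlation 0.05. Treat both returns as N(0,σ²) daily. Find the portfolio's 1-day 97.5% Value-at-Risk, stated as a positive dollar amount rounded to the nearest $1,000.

$396,000

σ_p² = 0.24²·4.36² + 0.76²·3.2² + 2·0.05·0.24·0.76·4.36·3.2 = 7.2641 (%²).
σ_p = √7.2641 = 2.695%.
At 97.5%, z = 1.960.
VaR = 1.960 × 2.695% = 5.282%; on $7,500,000 that is $396,150.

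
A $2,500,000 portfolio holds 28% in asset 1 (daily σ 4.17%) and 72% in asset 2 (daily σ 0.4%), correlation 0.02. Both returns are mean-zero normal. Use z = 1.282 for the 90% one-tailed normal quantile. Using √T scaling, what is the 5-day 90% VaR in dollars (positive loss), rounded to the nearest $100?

σ_p = √(0.28²·4.17² + 0.72²·0.4² + 2·0.02·0.28·0.72·4.17·0.4) = 1.208%.
σ_{5d} = 1.208% × √5 = 2.701%.
VaR = 1.282 × 2.701% = 3.463%; on $2,500,000 that is $86,575.

$86,600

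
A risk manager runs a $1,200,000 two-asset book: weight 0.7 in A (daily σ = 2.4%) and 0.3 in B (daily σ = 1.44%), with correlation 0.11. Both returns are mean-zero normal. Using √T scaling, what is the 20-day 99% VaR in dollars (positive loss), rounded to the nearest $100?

σ_p = √(0.7²·2.4² + 0.3²·1.44² + 2·0.11·0.7·0.3·2.4·1.44) = 1.780%.
σ_{20d} = 1.780% × √20 = 7.960%.
z(99%) = 2.326.
VaR = 2.326 × 7.960% = 18.515%; on $1,200,000 that is $222,180.

$222,200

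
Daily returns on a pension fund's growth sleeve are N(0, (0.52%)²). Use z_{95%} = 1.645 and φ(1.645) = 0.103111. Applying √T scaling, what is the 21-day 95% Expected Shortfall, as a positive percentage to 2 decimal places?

4.91%

σ_{21d} = 0.52% × √21 = 2.383%.
ES multiplier = φ(z)/(1−α) = 0.103111/0.05 = 2.062.
ES = 2.383% × 2.062 = 4.914%.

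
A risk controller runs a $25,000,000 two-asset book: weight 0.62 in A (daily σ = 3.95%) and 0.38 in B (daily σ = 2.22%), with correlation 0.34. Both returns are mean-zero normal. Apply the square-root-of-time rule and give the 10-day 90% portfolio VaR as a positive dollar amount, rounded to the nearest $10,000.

σ_p = √(0.62²·3.95² + 0.38²·2.22² + 2·0.34·0.62·0.38·3.95·2.22) = 2.849%.
σ_{10d} = 2.849% × √10 = 9.009%.
z(90%) = 1.282.
VaR = 1.282 × 9.009% = 11.550%; on $25,000,000 that is $2,887,500.

$2,890,000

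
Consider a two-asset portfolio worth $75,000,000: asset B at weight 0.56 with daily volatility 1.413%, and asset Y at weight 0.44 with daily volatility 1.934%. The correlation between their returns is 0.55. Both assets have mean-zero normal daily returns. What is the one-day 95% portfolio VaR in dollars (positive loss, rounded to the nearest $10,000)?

$1,780,000

σ_p² = 0.56²·1.413² + 0.44²·1.934² + 2·0.55·0.56·0.44·1.413·1.934 = 2.0909 (%²).
σ_p = √2.0909 = 1.446%.
At 95%, z = 1.645.
VaR = 1.645 × 1.446% = 2.379%; on $75,000,000 that is $1,784,250.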